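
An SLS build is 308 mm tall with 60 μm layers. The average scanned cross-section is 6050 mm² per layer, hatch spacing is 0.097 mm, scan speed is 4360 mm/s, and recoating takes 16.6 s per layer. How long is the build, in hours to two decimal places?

44.07 hours

Layers = ⌈308/0.06⌉ = 5134.
Scan path per layer = 6050 / 0.097 = 62371.1 mm.
Scan time per layer = 62371.1 / 4360 = 14.3053 s.
Time per layer: 14.3053 + 16.6 → 30.9053 s.
Build time = 5134 × 30.9053 = 158667.8102 s = 44.07 hours.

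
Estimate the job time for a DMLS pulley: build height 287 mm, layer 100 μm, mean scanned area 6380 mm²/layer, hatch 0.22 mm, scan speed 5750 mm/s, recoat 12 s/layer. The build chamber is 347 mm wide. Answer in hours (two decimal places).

Layer count = ceil(287 / 0.1) = 2870.
Hatch length per layer = 6380 / 0.22, so 29000 mm.
Scan time per layer: 29000 / 5750 → 5.0435 s.
Layer cycle = 5.0435 + 12, so 17.0435 s.
Build time = 2870 × 17.0435 = 48914.845 s = 13.59 hours.

13.59 hours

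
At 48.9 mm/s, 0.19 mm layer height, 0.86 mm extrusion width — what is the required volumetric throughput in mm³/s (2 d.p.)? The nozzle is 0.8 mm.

A = 0.19 × 0.86 = 0.1634 mm².
Volumetric flow = 48.9 × 0.1634 = 7.99 mm³/s.

7.99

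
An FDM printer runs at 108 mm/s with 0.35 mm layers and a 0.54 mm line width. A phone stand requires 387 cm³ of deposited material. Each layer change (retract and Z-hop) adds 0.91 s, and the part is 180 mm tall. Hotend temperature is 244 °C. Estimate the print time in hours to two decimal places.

5.40 hours

Line area = 0.35 × 0.54 = 0.189 mm².
Total extruded path = 387000/0.189 = 2047619 mm.
Extrusion time: 2047619 / 108 → 18959.4 s.
Number of layers: 180 / 0.35 → 515 (rounded up).
Non-print overhead: 515 × 0.91 → 468.65 s.
Total = 18959.4 + 468.65 = 19428.05 s = 5.40 hours.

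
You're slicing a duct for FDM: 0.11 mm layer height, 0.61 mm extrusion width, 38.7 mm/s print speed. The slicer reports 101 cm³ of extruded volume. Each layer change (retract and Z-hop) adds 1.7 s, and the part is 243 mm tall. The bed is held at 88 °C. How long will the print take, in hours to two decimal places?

11.85 hours

Extrusion cross-section = 0.11 × 0.61, so 0.0671 mm².
Path length: 101000 mm³ / 0.0671 mm² → 1505216.1 mm.
Extrusion time = 1505216.1 / 38.7 = 38894.5 s.
Layer count = ceil(243 / 0.11) = 2210.
Z-hop total = 2210 × 1.7, so 3757 s.
Total = 38894.5 + 3757 = 42651.5 s = 11.85 hours.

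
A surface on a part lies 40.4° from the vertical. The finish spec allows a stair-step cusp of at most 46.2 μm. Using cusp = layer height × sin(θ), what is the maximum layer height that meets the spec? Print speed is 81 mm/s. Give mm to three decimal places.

t = h_c / sin θ = 0.0462 / 0.6481 = 0.071 mm.

0.071 mm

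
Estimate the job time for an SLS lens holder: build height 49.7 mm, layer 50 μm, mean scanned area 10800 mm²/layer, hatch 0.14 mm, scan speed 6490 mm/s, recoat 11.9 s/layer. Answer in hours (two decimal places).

6.57 hours

Layer count = ceil(49.7 / 0.05) = 994.
Per-layer scan distance = 10800 / 0.14, so 77142.9 mm.
Scan time per layer = 77142.9 / 6490 = 11.8864 s.
Time per layer: 11.8864 + 11.9 → 23.7864 s.
994 layers × 23.7864 s/layer = 23643.6816 s, i.e. 6.57 hours.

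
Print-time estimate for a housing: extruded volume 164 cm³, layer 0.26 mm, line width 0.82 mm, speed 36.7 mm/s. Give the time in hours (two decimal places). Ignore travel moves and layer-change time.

Line area = 0.26 × 0.82 = 0.2132 mm².
Path length: 164000 mm³ / 0.2132 mm² → 769230.8 mm.
Time extruding: 769230.8 / 36.7 → 20960 s.
Converting: 20960 s = 5.82 hours.

5.82 hours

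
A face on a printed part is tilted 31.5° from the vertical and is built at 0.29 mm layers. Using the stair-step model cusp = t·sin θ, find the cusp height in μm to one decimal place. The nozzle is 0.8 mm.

151.5 μm

h_c = t·sin θ = 0.29 × 0.5225 = 0.151525 mm (151.5 μm).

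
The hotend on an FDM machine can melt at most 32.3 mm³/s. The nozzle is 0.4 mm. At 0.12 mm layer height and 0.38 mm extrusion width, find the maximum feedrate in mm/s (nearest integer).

Bead cross-section: 0.12 × 0.38 → 0.0456 mm².
v_max = Q/A = 32.3/0.0456 = 708.33 mm/s → 708 mm/s.

708 mm/s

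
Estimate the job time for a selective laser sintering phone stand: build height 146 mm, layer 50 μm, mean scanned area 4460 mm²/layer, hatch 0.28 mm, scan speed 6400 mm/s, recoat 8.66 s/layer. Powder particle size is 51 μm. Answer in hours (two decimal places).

Layers = ⌈146/0.05⌉ = 2920.
Hatch length per layer = 4460 / 0.28 = 15928.6 mm.
Scan time per layer = 15928.6 / 6400 = 2.4888 s.
Layer cycle = 2.4888 + 8.66 = 11.1488 s.
2920 layers × 11.1488 s/layer = 32554.496 s, i.e. 9.04 hours.

9.04 hours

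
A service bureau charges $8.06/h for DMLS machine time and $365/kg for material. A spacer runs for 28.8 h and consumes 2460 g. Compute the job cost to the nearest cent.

$1130.03

Time charge = 8.06 × 28.8, so $232.128.
Material cost: 365 × 2460/1000 → $897.90.
Job cost: 232.128 + 897.90 = 1130.028 ≈ $1130.03.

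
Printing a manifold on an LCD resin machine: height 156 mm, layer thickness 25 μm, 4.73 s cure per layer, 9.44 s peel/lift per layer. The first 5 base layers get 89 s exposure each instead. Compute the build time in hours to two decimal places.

24.68 hours

Layer count = ceil(156 / 0.025) = 6240.
Base layers = 5 × (89 + 9.44), so 492.2 s.
Regular layers = 6235 × (4.73 + 9.44) = 88349.95 s.
Sum: 492.2 + 88349.95 = 88842.15 s → 24.68 hours.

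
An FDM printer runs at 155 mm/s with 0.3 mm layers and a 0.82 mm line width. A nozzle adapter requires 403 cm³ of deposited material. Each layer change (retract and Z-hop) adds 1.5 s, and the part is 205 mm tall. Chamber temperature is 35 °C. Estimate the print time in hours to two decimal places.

3.22 hours

Line area: 0.3 × 0.82 → 0.246 mm².
Path length: 403000 mm³ / 0.246 mm² → 1638211.4 mm.
Extrusion time = 1638211.4 / 155, so 10569.1 s.
Layer count = ceil(205 / 0.3) = 684.
Non-print overhead = 684 × 1.5, so 1026 s.
Total = 10569.1 + 1026 = 11595.1 s = 3.22 hours.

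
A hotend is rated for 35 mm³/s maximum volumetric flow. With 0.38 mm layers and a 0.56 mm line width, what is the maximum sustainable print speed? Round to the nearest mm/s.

164 mm/s

Bead cross-section: 0.38 × 0.56 → 0.2128 mm².
v_max = Q/A = 35/0.2128 = 164.47 mm/s → 164 mm/s.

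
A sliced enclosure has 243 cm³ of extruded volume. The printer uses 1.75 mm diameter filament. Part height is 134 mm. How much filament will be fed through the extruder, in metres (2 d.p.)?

Filament cross-section = π × (1.75/2)² = 2.4053 mm².
L = 243000 mm³ / 2.4053 mm² = 101026.9 mm, i.e. 101.03 m.

101.03 m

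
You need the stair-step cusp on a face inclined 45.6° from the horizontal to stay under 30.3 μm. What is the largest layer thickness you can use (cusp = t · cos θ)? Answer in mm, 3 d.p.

t = h_c / cos θ = 0.0303 / 0.6997 = 0.043 mm.

0.043 mm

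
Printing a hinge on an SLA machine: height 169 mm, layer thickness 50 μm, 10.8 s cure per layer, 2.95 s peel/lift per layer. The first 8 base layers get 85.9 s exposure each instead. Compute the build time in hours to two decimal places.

Layer count = ceil(169 / 0.05) = 3380.
Base layers = 8 × (85.9 + 2.95) = 710.8 s.
Normal layers = 3372 × (10.8 + 2.95) = 46365 s.
Total = 710.8 + 46365 = 47075.8 s = 13.08 hours.

13.08 hours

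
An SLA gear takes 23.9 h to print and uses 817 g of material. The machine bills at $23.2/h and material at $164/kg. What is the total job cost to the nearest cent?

$688.47

Machine cost: 23.2 × 23.9 → $554.48.
Feedstock cost = 164 × 817/1000 = $133.988.
Total = 554.48 + 133.988 = 688.468 ≈ $688.47.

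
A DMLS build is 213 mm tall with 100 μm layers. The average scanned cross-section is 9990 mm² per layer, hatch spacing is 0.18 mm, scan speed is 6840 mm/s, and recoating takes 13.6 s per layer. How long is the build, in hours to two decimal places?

12.85 hours

Layer count = ceil(213 / 0.1) = 2130.
Hatch length per layer = 9990 / 0.18 = 55500 mm.
Per-layer scan time: 55500 / 6840 → 8.114 s.
Layer cycle: 8.114 + 13.6 → 21.714 s.
Build time = 2130 × 21.714 = 46250.82 s = 12.85 hours.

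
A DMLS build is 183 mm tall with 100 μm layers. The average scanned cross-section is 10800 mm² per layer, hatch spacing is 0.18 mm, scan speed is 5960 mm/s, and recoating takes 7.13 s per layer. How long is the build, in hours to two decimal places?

8.74 hours

Layers = ⌈183/0.1⌉ = 1830.
Scan path per layer = 10800 / 0.18, so 60000 mm.
Laser time per layer = 60000 / 5960, so 10.0671 s.
Time per layer = 10.0671 + 7.13, so 17.1971 s.
Total: 1830 × 17.1971 s = 31470.693 s → 8.74 hours.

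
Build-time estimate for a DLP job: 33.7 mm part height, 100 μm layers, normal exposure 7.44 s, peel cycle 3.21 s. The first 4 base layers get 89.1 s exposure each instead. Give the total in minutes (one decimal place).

Layers = ⌈33.7/0.1⌉ = 337.
Bottom layers = 4 × (89.1 + 3.21), so 369.24 s.
Normal layers: 333 × (7.44 + 3.21) → 3546.45 s.
Total = 369.24 + 3546.45 = 3915.69 s = 65.3 minutes.

65.3 minutes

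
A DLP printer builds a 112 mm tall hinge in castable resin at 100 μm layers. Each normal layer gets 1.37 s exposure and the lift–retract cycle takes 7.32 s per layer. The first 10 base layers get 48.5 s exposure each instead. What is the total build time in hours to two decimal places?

Layer count = ceil(112 / 0.1) = 1120.
Bottom layers = 10 × (48.5 + 7.32), so 558.2 s.
Regular layers = 1110 × (1.37 + 7.32), so 9645.9 s.
Total = 558.2 + 9645.9 = 10204.1 s = 2.83 hours.

2.83 hours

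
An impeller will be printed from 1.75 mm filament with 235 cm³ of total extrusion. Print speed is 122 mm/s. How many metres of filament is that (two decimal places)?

97.70 m

Cross-section of 1.75 mm filament: π·(1.75/2)² = 2.4053 mm².
Length = 235 cm³ / 2.4053 mm² = 235000 / 2.4053 = 97700.91 mm = 97.70 m.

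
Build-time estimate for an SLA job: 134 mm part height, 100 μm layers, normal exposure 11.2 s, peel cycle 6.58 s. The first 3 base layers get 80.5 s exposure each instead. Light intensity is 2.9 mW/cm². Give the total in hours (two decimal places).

Layers = ⌈134/0.1⌉ = 1340.
Base layers = 3 × (80.5 + 6.58) = 261.24 s.
Remaining layers: 1337 × (11.2 + 6.58) → 23771.86 s.
Total = 261.24 + 23771.86 = 24033.1 s = 6.68 hours.

6.68 hours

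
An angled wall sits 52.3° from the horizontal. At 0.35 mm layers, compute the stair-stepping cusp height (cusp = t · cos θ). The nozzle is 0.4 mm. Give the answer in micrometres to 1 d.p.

h_c = t·cos θ = 0.35 × 0.6115 = 0.214025 mm (214.0 μm).

214.0 μm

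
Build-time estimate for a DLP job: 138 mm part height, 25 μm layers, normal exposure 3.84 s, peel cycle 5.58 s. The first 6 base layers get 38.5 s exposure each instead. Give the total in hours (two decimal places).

Layers = ⌈138/0.025⌉ = 5520.
Base layers: 6 × (38.5 + 5.58) → 264.48 s.
Remaining layers = 5514 × (3.84 + 5.58) = 51941.88 s.
Total = 264.48 + 51941.88 = 52206.36 s = 14.50 hours.

14.50 hours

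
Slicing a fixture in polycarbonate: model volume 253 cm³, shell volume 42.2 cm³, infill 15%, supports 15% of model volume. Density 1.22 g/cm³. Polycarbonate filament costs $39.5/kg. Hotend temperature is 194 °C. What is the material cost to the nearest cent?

$5.39

Interior volume = 253 − 42.2, so 210.8 cm³.
Infill volume: 0.15 × 210.8 → 31.62 cm³.
Support = 0.15 × 253 = 37.95 cm³.
Deposited volume = 42.2 + 31.62 + 37.95, so 111.77 cm³.
Mass = 111.77 × 1.22, so 136.3594 g.
Cost = 136.3594 g / 1000 × $39.5/kg = $5.39.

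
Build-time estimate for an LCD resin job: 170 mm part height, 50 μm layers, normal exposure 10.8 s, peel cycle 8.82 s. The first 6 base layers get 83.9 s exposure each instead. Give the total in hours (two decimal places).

18.65 hours

Number of layers: 170 / 0.05 → 3400 (rounded up).
Bottom layers = 6 × (83.9 + 8.82) = 556.32 s.
Normal layers = 3394 × (10.8 + 8.82) = 66590.28 s.
Sum: 556.32 + 66590.28 = 67146.6 s → 18.65 hours.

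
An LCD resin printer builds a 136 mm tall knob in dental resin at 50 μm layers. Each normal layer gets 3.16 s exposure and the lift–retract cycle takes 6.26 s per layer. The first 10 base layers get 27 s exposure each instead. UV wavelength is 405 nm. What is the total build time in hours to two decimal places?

Number of layers: 136 / 0.05 → 2720 (rounded up).
Base layers = 10 × (27 + 6.26), so 332.6 s.
Normal layers: 2710 × (3.16 + 6.26) → 25528.2 s.
Sum: 332.6 + 25528.2 = 25860.8 s → 7.18 hours.

7.18 hours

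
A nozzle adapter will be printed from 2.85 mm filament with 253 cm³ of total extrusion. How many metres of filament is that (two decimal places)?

39.66 m

A = π r² = π × 1.425² = 6.3794 mm².
Length = 253 cm³ / 6.3794 mm² = 253000 / 6.3794 = 39658.9 mm = 39.66 m.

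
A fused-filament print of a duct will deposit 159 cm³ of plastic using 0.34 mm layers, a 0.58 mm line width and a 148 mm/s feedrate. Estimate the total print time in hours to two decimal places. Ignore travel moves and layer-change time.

Line area: 0.34 × 0.58 → 0.1972 mm².
Toolpath length = 159 cm³ / 0.1972 mm² = 159000 / 0.1972 = 806288 mm.
Time extruding = 806288 / 148 = 5447.9 s.
5447.9 s = 1.51 hours.

1.51 hours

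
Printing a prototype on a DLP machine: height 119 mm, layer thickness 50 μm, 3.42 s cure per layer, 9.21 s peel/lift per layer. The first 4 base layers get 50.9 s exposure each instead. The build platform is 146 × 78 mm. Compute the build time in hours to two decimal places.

Layer count = ceil(119 / 0.05) = 2380.
Bottom layers: 4 × (50.9 + 9.21) → 240.44 s.
Remaining layers = 2376 × (3.42 + 9.21) = 30008.88 s.
Total = 240.44 + 30008.88 = 30249.32 s = 8.40 hours.

8.40 hours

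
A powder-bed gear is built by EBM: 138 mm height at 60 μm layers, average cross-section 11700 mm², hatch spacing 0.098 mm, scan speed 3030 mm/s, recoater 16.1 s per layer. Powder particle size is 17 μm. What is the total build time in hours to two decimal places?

35.46 hours

Layer count = ceil(138 / 0.06) = 2300.
Hatch length per layer = 11700 / 0.098, so 119387.8 mm.
Per-layer scan time = 119387.8 / 3030, so 39.4019 s.
Layer cycle: 39.4019 + 16.1 → 55.5019 s.
2300 layers × 55.5019 s/layer = 127654.37 s, i.e. 35.46 hours.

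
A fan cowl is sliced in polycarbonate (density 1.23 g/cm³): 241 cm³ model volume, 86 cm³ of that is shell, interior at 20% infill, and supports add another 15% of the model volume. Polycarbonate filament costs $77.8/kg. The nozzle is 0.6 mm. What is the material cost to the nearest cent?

Infill region = 241 − 86 = 155 cm³.
Infill deposited: 0.20 × 155 → 31 cm³.
Support: 0.15 × 241 → 36.15 cm³.
Deposited volume = 86 + 31 + 36.15, so 153.15 cm³.
Mass: 153.15 × 1.23 → 188.3745 g.
At $77.8/kg: 188.3745/1000 × 77.8 = $14.66.

$14.66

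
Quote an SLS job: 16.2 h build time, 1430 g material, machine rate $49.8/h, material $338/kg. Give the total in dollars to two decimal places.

Machine cost = 49.8 × 16.2, so $806.76.
Material cost: 338 × 1430/1000 → $483.34.
Total = 806.76 + 483.34 = $1290.10.

$1290.10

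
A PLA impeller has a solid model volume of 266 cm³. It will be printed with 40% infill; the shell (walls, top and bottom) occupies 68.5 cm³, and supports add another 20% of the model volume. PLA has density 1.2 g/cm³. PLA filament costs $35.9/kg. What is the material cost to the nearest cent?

Interior volume = 266 − 68.5, so 197.5 cm³.
Infill volume: 0.40 × 197.5 → 79 cm³.
Support: 0.20 × 266 → 53.2 cm³.
Total extruded: 68.5 + 79 + 53.2 → 200.7 cm³.
Mass = 200.7 × 1.2 = 240.84 g.
Cost = 240.84 g / 1000 × $35.9/kg = $8.65.

$8.65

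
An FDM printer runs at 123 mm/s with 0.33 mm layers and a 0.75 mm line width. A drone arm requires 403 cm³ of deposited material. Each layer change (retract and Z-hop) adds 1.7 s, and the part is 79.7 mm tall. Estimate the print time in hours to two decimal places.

Extrusion cross-section = 0.33 × 0.75 = 0.2475 mm².
Total extruded path = 403000/0.2475 = 1628282.8 mm.
Print-move time: 1628282.8 / 123 → 13238.1 s.
Layers = ⌈79.7/0.33⌉ = 242.
Z-hop total = 242 × 1.7 = 411.4 s.
Altogether 13238.1 + 411.4 = 13649.5 s, i.e. 3.79 hours.

3.79 hours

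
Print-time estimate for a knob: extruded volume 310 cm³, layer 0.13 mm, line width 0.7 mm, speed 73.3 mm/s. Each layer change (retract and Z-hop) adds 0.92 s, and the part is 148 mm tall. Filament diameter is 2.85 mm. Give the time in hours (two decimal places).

Bead cross-section = 0.13 × 0.7 = 0.091 mm².
Path length: 310000 mm³ / 0.091 mm² → 3406593.4 mm.
Extrusion time = 3406593.4 / 73.3 = 46474.7 s.
Layer count = ceil(148 / 0.13) = 1139.
Layer-change overhead = 1139 × 0.92 = 1047.88 s.
Altogether 46474.7 + 1047.88 = 47522.58 s, i.e. 13.20 hours.

13.20 hours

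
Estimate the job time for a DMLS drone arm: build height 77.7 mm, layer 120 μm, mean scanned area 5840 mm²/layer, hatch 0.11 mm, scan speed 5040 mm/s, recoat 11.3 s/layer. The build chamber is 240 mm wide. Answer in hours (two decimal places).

Number of layers: 77.7 / 0.12 → 648 (rounded up).
Per-layer scan distance: 5840 / 0.11 → 53090.9 mm.
Per-layer scan time: 53090.9 / 5040 → 10.5339 s.
Layer cycle: 10.5339 + 11.3 → 21.8339 s.
Total: 648 × 21.8339 s = 14148.3672 s → 3.93 hours.

3.93 hours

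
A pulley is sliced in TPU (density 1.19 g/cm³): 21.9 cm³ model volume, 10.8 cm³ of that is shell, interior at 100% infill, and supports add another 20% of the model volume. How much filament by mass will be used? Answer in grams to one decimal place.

31.3 g

Volume inside the shell: 21.9 − 10.8 → 11.1 cm³.
Deposited infill = 1.00 × 11.1, so 11.1 cm³.
Support = 0.20 × 21.9, so 4.38 cm³.
Deposited volume = 10.8 + 11.1 + 4.38, so 26.28 cm³.
Mass: 26.28 × 1.19 → 31.2732 g.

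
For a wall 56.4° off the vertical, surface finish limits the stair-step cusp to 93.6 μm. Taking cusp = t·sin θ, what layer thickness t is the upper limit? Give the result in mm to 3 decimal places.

0.112 mm

t = h_c / sin θ = 0.0936 / 0.8329 = 0.112 mm.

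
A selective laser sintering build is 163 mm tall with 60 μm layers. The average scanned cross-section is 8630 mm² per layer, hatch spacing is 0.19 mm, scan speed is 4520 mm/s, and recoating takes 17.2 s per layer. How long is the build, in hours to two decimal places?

Number of layers: 163 / 0.06 → 2717 (rounded up).
Per-layer scan distance = 8630 / 0.19 = 45421.1 mm.
Laser time per layer = 45421.1 / 4520, so 10.0489 s.
Layer cycle = 10.0489 + 17.2 = 27.2489 s.
2717 layers × 27.2489 s/layer = 74035.2613 s, i.e. 20.57 hours.

20.57 hours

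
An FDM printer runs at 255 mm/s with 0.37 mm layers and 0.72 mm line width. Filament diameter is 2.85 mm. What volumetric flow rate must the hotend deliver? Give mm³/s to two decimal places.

67.93

A: 0.37 × 0.72 → 0.2664 mm².
Q = v·A = 255 × 0.2664 = 67.93 mm³/s.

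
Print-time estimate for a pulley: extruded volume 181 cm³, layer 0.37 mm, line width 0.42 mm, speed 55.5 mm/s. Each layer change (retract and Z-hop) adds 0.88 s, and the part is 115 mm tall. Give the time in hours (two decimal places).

Line area = 0.37 × 0.42 = 0.1554 mm².
Path length: 181000 mm³ / 0.1554 mm² → 1164736.2 mm.
Time extruding = 1164736.2 / 55.5, so 20986.2 s.
Number of layers: 115 / 0.37 → 311 (rounded up).
Non-print overhead = 311 × 0.88 = 273.68 s.
Altogether 20986.2 + 273.68 = 21259.88 s, i.e. 5.91 hours.

5.91 hours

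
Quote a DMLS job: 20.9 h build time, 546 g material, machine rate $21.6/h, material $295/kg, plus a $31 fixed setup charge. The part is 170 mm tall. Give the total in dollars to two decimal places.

Machine-time cost = 21.6 × 20.9 = $451.44.
Material charge = 295 × 546/1000, so $161.07.
Adding setup: 451.44 + 161.07 + 31 → $643.51.

$643.51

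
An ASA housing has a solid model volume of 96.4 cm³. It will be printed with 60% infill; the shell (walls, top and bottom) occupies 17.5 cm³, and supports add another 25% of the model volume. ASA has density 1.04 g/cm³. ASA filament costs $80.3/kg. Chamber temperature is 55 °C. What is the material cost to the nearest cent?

Volume inside the shell = 96.4 − 17.5 = 78.9 cm³.
Infill volume = 0.60 × 78.9 = 47.34 cm³.
Support = 0.25 × 96.4 = 24.1 cm³.
Total extruded = 17.5 + 47.34 + 24.1 = 88.94 cm³.
Mass: 88.94 × 1.04 → 92.4976 g.
At $80.3/kg: 92.4976/1000 × 80.3 = $7.43.

$7.43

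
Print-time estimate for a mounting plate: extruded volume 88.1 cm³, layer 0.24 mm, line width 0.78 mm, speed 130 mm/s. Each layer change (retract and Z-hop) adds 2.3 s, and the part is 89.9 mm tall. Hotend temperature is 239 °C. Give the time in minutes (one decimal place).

Extrusion cross-section = 0.24 × 0.78, so 0.1872 mm².
Total extruded path = 88100/0.1872 = 470619.7 mm.
Time extruding: 470619.7 / 130 → 3620.2 s.
Layer count = ceil(89.9 / 0.24) = 375.
Z-hop total = 375 × 2.3 = 862.5 s.
Total = 3620.2 + 862.5 = 4482.7 s = 74.7 minutes.

74.7 minutes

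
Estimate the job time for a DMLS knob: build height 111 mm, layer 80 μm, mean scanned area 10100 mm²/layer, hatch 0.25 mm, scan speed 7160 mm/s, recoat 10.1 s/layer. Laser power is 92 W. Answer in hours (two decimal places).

Layer count = ceil(111 / 0.08) = 1388.
Per-layer scan distance: 10100 / 0.25 → 40400 mm.
Laser time per layer = 40400 / 7160 = 5.6425 s.
Per-layer time = 5.6425 + 10.1 = 15.7425 s.
Total: 1388 × 15.7425 s = 21850.59 s → 6.07 hours.

6.07 hours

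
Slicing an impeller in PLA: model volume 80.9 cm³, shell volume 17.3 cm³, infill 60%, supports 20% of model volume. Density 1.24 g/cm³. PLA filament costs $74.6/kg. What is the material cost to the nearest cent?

Interior volume = 80.9 − 17.3 = 63.6 cm³.
Infill volume = 0.60 × 63.6, so 38.16 cm³.
Support = 0.20 × 80.9 = 16.18 cm³.
Total printed volume = 17.3 + 38.16 + 16.18, so 71.64 cm³.
Mass = 71.64 × 1.24 = 88.8336 g.
At $74.6/kg: 88.8336/1000 × 74.6 = $6.63.

$6.63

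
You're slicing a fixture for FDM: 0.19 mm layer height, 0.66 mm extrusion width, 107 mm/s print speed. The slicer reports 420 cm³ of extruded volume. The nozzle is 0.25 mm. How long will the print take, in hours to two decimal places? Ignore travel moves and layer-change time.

Bead cross-section: 0.19 × 0.66 → 0.1254 mm².
Total extruded path = 420000/0.1254 = 3349282.3 mm.
Extrusion time = 3349282.3 / 107, so 31301.7 s.
That's 31301.7 s → 8.69 hours.

8.69 hours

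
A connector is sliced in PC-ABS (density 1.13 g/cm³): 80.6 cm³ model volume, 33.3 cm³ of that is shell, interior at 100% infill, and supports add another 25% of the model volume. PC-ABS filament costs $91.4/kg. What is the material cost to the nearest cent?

$10.41

Volume inside the shell = 80.6 − 33.3, so 47.3 cm³.
Deposited infill = 1.00 × 47.3 = 47.3 cm³.
Support = 0.25 × 80.6, so 20.15 cm³.
Total printed volume = 33.3 + 47.3 + 20.15 = 100.75 cm³.
Mass: 100.75 × 1.13 → 113.8475 g.
At $91.4/kg: 113.8475/1000 × 91.4 = $10.41.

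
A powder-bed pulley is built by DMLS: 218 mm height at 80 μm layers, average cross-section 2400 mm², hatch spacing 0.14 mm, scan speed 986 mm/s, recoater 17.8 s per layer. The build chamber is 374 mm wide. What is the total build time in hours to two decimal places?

26.63 hours

Layers = ⌈218/0.08⌉ = 2725.
Scan path per layer = 2400 / 0.14 = 17142.9 mm.
Scan time per layer = 17142.9 / 986, so 17.3863 s.
Per-layer time: 17.3863 + 17.8 → 35.1863 s.
2725 layers × 35.1863 s/layer = 95882.6675 s, i.e. 26.63 hours.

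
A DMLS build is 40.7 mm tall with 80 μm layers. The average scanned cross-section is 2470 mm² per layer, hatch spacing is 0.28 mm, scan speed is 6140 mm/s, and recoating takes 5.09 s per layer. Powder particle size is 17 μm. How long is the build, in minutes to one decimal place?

55.4 minutes

Layers = ⌈40.7/0.08⌉ = 509.
Per-layer scan distance = 2470 / 0.28 = 8821.4 mm.
Scan time per layer = 8821.4 / 6140, so 1.4367 s.
Layer cycle: 1.4367 + 5.09 → 6.5267 s.
Build time = 509 × 6.5267 = 3322.0903 s = 55.4 minutes.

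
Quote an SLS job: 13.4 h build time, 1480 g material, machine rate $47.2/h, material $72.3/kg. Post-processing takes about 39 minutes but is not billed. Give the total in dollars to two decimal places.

$739.48

Machine cost = 47.2 × 13.4 = $632.48.
Feedstock cost = 72.3 × 1480/1000 = $107.004.
Total = 632.48 + 107.004 = 739.484 ≈ $739.48.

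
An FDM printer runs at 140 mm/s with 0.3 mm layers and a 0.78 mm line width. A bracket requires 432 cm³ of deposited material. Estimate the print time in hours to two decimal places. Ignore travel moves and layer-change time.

Bead cross-section = 0.3 × 0.78 = 0.234 mm².
Path length: 432000 mm³ / 0.234 mm² → 1846153.8 mm.
Time extruding = 1846153.8 / 140 = 13186.8 s.
13186.8 s = 3.66 hours.

3.66 hours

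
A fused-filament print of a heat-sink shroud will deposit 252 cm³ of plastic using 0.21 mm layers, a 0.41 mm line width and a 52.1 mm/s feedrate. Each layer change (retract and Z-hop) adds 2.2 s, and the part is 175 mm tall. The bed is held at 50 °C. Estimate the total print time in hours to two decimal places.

Bead cross-section = 0.21 × 0.41, so 0.0861 mm².
Total extruded path = 252000/0.0861 = 2926829.3 mm.
Print-move time = 2926829.3 / 52.1 = 56177.1 s.
Number of layers: 175 / 0.21 → 834 (rounded up).
Z-hop total: 834 × 2.2 → 1834.8 s.
Total = 56177.1 + 1834.8 = 58011.9 s = 16.11 hours.

16.11 hours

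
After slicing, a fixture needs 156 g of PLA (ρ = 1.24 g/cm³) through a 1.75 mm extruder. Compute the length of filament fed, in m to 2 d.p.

52.30 m

Volume = 156 g / 1.24 g·cm⁻³ = 125.8065 cm³ = 125806.5 mm³.
Filament cross-section = π × (1.75/2)² = 2.4053 mm².
L = V/A = 125806.5/2.4053 = 52303.87 mm → 52.30 m.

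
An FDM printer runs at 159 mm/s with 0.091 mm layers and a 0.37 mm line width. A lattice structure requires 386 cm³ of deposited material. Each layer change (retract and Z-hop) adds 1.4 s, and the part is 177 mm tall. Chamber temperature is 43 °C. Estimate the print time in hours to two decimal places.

20.79 hours

Bead cross-section: 0.091 × 0.37 → 0.03367 mm².
Path length: 386000 mm³ / 0.03367 mm² → 11464211.5 mm.
Extrusion time: 11464211.5 / 159 → 72102 s.
Layer count = ceil(177 / 0.091) = 1946.
Layer-change overhead = 1946 × 1.4, so 2724.4 s.
Altogether 72102 + 2724.4 = 74826.4 s, i.e. 20.79 hours.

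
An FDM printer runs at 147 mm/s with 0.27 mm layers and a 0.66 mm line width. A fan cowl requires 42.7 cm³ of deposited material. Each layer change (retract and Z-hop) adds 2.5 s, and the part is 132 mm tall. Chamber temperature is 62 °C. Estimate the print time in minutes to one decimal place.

47.5 minutes

Extrusion cross-section = 0.27 × 0.66, so 0.1782 mm².
Toolpath length = 42.7 cm³ / 0.1782 mm² = 42700 / 0.1782 = 239618.4 mm.
Time extruding = 239618.4 / 147, so 1630.1 s.
Layers = ⌈132/0.27⌉ = 489.
Non-print overhead: 489 × 2.5 → 1222.5 s.
Altogether 1630.1 + 1222.5 = 2852.6 s, i.e. 47.5 minutes.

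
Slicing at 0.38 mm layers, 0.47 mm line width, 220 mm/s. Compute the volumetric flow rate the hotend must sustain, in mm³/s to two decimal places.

39.29

A = 0.38 × 0.47, so 0.1786 mm².
Volumetric flow = 220 × 0.1786 = 39.29 mm³/s.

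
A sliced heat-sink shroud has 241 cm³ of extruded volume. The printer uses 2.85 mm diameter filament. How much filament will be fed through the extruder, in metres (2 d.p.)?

37.78 m

Filament cross-section = π × (2.85/2)² = 6.3794 mm².
L = 241000 mm³ / 6.3794 mm² = 37777.85 mm, i.e. 37.78 m.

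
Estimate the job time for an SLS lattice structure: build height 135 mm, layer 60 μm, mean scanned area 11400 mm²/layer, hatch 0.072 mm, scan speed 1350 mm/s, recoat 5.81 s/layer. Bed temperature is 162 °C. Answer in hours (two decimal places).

Layer count = ceil(135 / 0.06) = 2250.
Hatch length per layer = 11400 / 0.072 = 158333.3 mm.
Per-layer scan time = 158333.3 / 1350 = 117.2839 s.
Time per layer: 117.2839 + 5.81 → 123.0939 s.
2250 layers × 123.0939 s/layer = 276961.275 s, i.e. 76.93 hours.

76.93 hours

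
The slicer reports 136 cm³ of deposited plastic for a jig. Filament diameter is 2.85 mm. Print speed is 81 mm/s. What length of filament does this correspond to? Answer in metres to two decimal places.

Filament cross-section = π × (2.85/2)² = 6.3794 mm².
L = 136000 mm³ / 6.3794 mm² = 21318.62 mm, i.e. 21.32 m.

21.32 m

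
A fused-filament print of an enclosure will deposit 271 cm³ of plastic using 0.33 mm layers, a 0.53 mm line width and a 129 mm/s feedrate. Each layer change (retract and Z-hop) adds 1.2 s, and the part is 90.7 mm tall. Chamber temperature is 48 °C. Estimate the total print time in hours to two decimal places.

3.43 hours

Line area = 0.33 × 0.53, so 0.1749 mm².
Total extruded path = 271000/0.1749 = 1549456.8 mm.
Print-move time = 1549456.8 / 129 = 12011.3 s.
Layers = ⌈90.7/0.33⌉ = 275.
Z-hop total = 275 × 1.2 = 330 s.
Altogether 12011.3 + 330 = 12341.3 s, i.e. 3.43 hours.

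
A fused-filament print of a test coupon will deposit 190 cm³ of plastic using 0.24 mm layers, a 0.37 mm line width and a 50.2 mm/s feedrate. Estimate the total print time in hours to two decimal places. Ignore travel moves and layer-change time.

11.84 hours

Bead cross-section = 0.24 × 0.37, so 0.0888 mm².
Toolpath length = 190 cm³ / 0.0888 mm² = 190000 / 0.0888 = 2139639.6 mm.
Print-move time = 2139639.6 / 50.2 = 42622.3 s.
42622.3 s = 11.84 hours.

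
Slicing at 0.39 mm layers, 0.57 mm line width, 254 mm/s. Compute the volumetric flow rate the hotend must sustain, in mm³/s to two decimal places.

Bead cross-section: 0.39 × 0.57 → 0.2223 mm².
Q = v·A = 254 × 0.2223 = 56.46 mm³/s.

56.46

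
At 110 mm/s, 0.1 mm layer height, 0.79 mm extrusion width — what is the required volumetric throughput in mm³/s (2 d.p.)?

8.69

A = 0.1 × 0.79 = 0.079 mm².
Volumetric flow = 110 × 0.079 = 8.69 mm³/s.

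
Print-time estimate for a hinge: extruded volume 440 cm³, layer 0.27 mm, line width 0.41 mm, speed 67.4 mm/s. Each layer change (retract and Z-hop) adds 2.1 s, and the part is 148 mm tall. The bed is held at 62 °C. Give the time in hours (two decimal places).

Extrusion cross-section = 0.27 × 0.41 = 0.1107 mm².
Path length: 440000 mm³ / 0.1107 mm² → 3974706.4 mm.
Print-move time = 3974706.4 / 67.4 = 58971.9 s.
Layer count = ceil(148 / 0.27) = 549.
Layer-change overhead = 549 × 2.1 = 1152.9 s.
Total = 58971.9 + 1152.9 = 60124.8 s = 16.70 hours.

16.70 hours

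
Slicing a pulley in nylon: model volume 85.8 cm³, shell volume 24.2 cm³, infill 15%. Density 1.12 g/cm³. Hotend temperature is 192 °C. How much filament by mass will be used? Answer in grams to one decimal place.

37.5 g

Infill region = 85.8 − 24.2 = 61.6 cm³.
Infill deposited: 0.15 × 61.6 → 9.24 cm³.
Total printed volume: 24.2 + 9.24 → 33.44 cm³.
Mass = 33.44 × 1.12 = 37.4528 g.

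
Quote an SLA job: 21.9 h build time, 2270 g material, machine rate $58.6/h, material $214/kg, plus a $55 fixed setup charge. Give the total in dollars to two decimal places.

Machine cost = 58.6 × 21.9 = $1283.34.
Feedstock cost: 214 × 2270/1000 → $485.78.
Adding setup: 1283.34 + 485.78 + 55 → $1824.12.

$1824.12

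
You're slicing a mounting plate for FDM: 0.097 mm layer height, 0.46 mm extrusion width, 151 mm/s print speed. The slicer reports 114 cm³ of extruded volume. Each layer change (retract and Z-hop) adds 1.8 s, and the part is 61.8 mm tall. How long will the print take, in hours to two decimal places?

Bead cross-section = 0.097 × 0.46 = 0.04462 mm².
Toolpath length = 114 cm³ / 0.04462 mm² = 114000 / 0.04462 = 2554908.1 mm.
Print-move time: 2554908.1 / 151 → 16919.9 s.
Layer count = ceil(61.8 / 0.097) = 638.
Non-print overhead = 638 × 1.8, so 1148.4 s.
Altogether 16919.9 + 1148.4 = 18068.3 s, i.e. 5.02 hours.

5.02 hours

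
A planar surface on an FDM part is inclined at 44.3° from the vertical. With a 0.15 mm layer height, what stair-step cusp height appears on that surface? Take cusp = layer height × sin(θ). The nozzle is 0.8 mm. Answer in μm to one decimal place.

h_c = t·sin θ = 0.15 × 0.6984 = 0.10476 mm (104.8 μm).

104.8 μm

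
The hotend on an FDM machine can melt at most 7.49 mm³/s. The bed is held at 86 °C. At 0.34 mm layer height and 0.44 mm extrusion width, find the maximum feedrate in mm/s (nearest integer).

Bead cross-section: 0.34 × 0.44 → 0.1496 mm².
v_max = Q/A = 7.49/0.1496 = 50.07 mm/s → 50 mm/s.

50 mm/s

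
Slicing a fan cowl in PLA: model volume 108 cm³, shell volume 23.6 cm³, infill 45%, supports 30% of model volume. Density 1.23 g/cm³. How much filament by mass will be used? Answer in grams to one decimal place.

115.6 g

Volume inside the shell = 108 − 23.6, so 84.4 cm³.
Infill volume = 0.45 × 84.4, so 37.98 cm³.
Support = 0.30 × 108, so 32.4 cm³.
Total printed volume = 23.6 + 37.98 + 32.4 = 93.98 cm³.
Mass: 93.98 × 1.23 → 115.5954 g.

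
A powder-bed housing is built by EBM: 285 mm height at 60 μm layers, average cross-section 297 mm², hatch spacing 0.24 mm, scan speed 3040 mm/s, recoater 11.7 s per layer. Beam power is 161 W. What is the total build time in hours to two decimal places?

15.97 hours

Layer count = ceil(285 / 0.06) = 4750.
Scan path per layer = 297 / 0.24 = 1237.5 mm.
Per-layer scan time: 1237.5 / 3040 → 0.4071 s.
Time per layer: 0.4071 + 11.7 → 12.1071 s.
Total: 4750 × 12.1071 s = 57508.725 s → 15.97 hours.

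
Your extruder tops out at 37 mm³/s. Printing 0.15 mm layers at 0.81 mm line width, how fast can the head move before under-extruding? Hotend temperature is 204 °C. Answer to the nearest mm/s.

305 mm/s

Bead cross-section = 0.15 × 0.81, so 0.1215 mm².
v_max = Q/A = 37/0.1215 = 304.53 mm/s → 305 mm/s.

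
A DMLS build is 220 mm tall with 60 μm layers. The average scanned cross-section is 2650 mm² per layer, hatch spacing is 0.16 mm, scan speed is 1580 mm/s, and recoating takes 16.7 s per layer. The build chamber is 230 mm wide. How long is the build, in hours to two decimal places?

27.69 hours

Number of layers: 220 / 0.06 → 3667 (rounded up).
Hatch length per layer: 2650 / 0.16 → 16562.5 mm.
Laser time per layer = 16562.5 / 1580 = 10.4826 s.
Time per layer = 10.4826 + 16.7, so 27.1826 s.
3667 layers × 27.1826 s/layer = 99678.5942 s, i.e. 27.69 hours.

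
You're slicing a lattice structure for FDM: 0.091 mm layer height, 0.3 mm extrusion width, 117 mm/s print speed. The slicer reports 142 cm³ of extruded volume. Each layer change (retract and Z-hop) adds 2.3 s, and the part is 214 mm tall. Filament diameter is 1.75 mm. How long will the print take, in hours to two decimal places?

13.85 hours

Extrusion cross-section = 0.091 × 0.3 = 0.0273 mm².
Toolpath length = 142 cm³ / 0.0273 mm² = 142000 / 0.0273 = 5201465.2 mm.
Time extruding: 5201465.2 / 117 → 44457 s.
Layer count = ceil(214 / 0.091) = 2352.
Z-hop total: 2352 × 2.3 → 5409.6 s.
Total = 44457 + 5409.6 = 49866.6 s = 13.85 hours.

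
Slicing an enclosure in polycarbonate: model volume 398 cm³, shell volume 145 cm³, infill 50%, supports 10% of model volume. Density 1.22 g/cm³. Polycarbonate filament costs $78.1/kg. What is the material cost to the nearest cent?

$29.66

Volume inside the shell = 398 − 145 = 253 cm³.
Infill deposited = 0.50 × 253 = 126.5 cm³.
Support = 0.10 × 398, so 39.8 cm³.
Total extruded = 145 + 126.5 + 39.8, so 311.3 cm³.
Mass = 311.3 × 1.22 = 379.786 g.
At $78.1/kg: 379.786/1000 × 78.1 = $29.66.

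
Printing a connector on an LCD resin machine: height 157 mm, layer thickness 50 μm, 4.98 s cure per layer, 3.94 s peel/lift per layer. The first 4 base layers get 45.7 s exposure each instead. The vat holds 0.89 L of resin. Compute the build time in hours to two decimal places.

7.83 hours

Layer count = ceil(157 / 0.05) = 3140.
Bottom layers: 4 × (45.7 + 3.94) → 198.56 s.
Remaining layers: 3136 × (4.98 + 3.94) → 27973.12 s.
Total = 198.56 + 27973.12 = 28171.68 s = 7.83 hours.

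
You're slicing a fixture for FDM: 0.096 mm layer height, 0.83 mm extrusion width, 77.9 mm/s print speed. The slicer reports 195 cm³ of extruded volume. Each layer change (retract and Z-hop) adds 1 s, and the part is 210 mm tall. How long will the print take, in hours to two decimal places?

9.33 hours

Extrusion cross-section = 0.096 × 0.83, so 0.07968 mm².
Toolpath length = 195 cm³ / 0.07968 mm² = 195000 / 0.07968 = 2447289.2 mm.
Print-move time = 2447289.2 / 77.9, so 31415.8 s.
Layers = ⌈210/0.096⌉ = 2188.
Z-hop total: 2188 × 1 → 2188 s.
Total = 31415.8 + 2188 = 33603.8 s = 9.33 hours.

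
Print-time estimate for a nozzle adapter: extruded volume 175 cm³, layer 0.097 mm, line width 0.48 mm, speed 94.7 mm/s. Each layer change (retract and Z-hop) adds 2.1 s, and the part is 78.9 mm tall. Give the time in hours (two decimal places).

11.50 hours

Bead cross-section = 0.097 × 0.48 = 0.04656 mm².
Path length: 175000 mm³ / 0.04656 mm² → 3758591.1 mm.
Print-move time = 3758591.1 / 94.7 = 39689.5 s.
Layers = ⌈78.9/0.097⌉ = 814.
Z-hop total = 814 × 2.1, so 1709.4 s.
Altogether 39689.5 + 1709.4 = 41398.9 s, i.e. 11.50 hours.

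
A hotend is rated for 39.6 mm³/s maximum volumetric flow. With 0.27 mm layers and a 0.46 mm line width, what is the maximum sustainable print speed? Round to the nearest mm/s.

Extrusion cross-section = 0.27 × 0.46 = 0.1242 mm².
v_max = Q/A = 39.6/0.1242 = 318.84 mm/s → 319 mm/s.

319 mm/s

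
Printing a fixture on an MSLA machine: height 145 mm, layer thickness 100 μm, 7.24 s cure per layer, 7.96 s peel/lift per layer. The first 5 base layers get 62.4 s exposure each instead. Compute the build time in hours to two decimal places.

Layer count = ceil(145 / 0.1) = 1450.
Burn-in layers = 5 × (62.4 + 7.96), so 351.8 s.
Regular layers = 1445 × (7.24 + 7.96) = 21964 s.
Sum: 351.8 + 21964 = 22315.8 s → 6.20 hours.

6.20 hours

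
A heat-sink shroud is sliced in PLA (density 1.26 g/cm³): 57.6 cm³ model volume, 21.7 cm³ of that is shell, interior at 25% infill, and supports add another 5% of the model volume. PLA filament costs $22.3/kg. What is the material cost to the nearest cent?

$0.94

Infill region = 57.6 − 21.7, so 35.9 cm³.
Infill deposited = 0.25 × 35.9 = 8.975 cm³.
Support = 0.05 × 57.6, so 2.88 cm³.
Total extruded = 21.7 + 8.975 + 2.88, so 33.555 cm³.
Mass: 33.555 × 1.26 → 42.2793 g.
Cost = 42.2793 g / 1000 × $22.3/kg = $0.94.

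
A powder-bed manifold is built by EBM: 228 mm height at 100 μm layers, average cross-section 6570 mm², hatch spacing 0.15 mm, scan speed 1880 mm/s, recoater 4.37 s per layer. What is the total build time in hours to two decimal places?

17.52 hours

Layers = ⌈228/0.1⌉ = 2280.
Per-layer scan distance = 6570 / 0.15 = 43800 mm.
Beam time per layer: 43800 / 1880 → 23.2979 s.
Per-layer time = 23.2979 + 4.37, so 27.6679 s.
Build time = 2280 × 27.6679 = 63082.812 s = 17.52 hours.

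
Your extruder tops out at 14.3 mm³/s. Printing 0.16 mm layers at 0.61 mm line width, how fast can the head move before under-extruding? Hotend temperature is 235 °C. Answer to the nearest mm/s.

147 mm/s

Bead cross-section = 0.16 × 0.61 = 0.0976 mm².
Max speed = 14.3 / 0.0976 = 146.52 ≈ 147 mm/s.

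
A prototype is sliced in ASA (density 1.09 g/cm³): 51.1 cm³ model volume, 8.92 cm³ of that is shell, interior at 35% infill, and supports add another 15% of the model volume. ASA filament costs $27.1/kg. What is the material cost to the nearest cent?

$0.93

Interior volume: 51.1 − 8.92 → 42.18 cm³.
Deposited infill = 0.35 × 42.18, so 14.763 cm³.
Support: 0.15 × 51.1 → 7.665 cm³.
Total printed volume = 8.92 + 14.763 + 7.665 = 31.348 cm³.
Mass = 31.348 × 1.09 = 34.16932 g.
Cost = 34.16932 g / 1000 × $27.1/kg = $0.93.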